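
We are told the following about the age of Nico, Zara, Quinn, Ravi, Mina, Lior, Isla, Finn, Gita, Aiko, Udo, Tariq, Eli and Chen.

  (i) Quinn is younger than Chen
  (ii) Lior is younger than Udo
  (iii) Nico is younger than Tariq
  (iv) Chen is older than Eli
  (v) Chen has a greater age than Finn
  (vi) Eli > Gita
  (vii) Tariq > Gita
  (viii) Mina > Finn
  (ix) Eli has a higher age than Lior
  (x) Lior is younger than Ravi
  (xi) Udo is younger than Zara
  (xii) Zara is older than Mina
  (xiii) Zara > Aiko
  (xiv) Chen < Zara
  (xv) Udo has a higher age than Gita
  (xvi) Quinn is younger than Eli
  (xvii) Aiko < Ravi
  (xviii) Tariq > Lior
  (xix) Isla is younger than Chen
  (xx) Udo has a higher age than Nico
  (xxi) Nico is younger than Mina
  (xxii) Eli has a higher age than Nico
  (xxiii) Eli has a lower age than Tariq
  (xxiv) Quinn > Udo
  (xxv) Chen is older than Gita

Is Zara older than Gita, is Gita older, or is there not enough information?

Zara

Gita < Udo and Udo < Quinn give Gita < Quinn.
With Quinn < Eli: Gita < Udo < Quinn < Eli.
Then Eli < Chen extends the chain to Chen.
Then Chen < Zara extends the chain to Zara.
So Zara is older.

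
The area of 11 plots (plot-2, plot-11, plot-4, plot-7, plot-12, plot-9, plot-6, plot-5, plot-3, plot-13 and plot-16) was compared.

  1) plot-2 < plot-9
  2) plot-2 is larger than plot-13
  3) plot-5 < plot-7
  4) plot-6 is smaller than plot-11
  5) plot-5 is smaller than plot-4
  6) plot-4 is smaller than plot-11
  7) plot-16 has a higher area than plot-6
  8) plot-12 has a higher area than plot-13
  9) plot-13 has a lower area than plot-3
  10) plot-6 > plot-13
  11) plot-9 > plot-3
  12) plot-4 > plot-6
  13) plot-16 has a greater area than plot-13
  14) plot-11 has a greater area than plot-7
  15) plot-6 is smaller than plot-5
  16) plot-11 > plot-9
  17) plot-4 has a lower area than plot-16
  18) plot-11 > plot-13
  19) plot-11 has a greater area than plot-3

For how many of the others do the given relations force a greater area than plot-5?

Directly above plot-5: plot-7, plot-4.
One step further: plot-11, plot-16 (4 so far).
No other element is forced above plot-5 by the given relations, so the count is 4.

4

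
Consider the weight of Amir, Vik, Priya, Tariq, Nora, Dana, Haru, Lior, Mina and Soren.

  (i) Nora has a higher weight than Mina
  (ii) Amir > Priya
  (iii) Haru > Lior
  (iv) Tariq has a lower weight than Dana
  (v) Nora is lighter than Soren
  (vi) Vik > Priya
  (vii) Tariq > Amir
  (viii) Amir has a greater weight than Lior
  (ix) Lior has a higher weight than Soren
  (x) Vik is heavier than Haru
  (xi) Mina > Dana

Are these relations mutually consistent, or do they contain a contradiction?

Chaining the given relations yields Amir < Tariq < Dana < Mina < Nora < Soren < Lior, so Amir < Lior. But one relation states Lior < Amir. These cannot both hold.

inconsistent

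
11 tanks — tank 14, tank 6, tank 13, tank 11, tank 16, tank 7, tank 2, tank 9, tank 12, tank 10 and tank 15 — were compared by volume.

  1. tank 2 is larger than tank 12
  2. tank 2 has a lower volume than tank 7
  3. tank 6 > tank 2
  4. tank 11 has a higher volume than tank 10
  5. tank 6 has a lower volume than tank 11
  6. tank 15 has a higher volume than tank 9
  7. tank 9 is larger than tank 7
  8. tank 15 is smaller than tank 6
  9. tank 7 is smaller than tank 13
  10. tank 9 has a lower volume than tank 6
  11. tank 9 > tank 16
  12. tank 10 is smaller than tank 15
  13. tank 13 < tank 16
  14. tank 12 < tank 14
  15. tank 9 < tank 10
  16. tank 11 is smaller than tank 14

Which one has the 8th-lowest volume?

tank 15

Piecing the relations together gives one ordering: tank 12 < tank 2 < tank 7 < tank 13 < tank 16 < tank 9 < tank 10 < tank 15 < tank 6 < tank 11 < tank 14.
The 8th smallest is tank 15.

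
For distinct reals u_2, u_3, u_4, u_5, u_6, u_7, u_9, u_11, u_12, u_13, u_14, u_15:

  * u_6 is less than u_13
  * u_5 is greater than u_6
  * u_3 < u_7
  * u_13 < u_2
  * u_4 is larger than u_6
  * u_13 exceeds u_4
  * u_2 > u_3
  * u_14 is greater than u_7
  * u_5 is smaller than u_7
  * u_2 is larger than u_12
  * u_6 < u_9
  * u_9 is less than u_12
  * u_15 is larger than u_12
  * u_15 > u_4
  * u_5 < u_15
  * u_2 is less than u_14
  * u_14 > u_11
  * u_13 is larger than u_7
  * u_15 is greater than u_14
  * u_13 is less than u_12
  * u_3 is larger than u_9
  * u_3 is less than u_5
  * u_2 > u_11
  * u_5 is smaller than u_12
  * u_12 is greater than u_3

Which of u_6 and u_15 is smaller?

Link the given pairs in sequence: u_6 < u_9; u_9 < u_3; u_3 < u_5; u_5 < u_7; u_7 < u_13; u_13 < u_12; u_12 < u_2; u_2 < u_14; u_14 < u_15.
Together: u_6 < u_9 < u_3 < u_5 < u_7 < u_13 < u_12 < u_2 < u_14 < u_15.
So u_6 < u_15; u_6 is the smaller of the two.

u_6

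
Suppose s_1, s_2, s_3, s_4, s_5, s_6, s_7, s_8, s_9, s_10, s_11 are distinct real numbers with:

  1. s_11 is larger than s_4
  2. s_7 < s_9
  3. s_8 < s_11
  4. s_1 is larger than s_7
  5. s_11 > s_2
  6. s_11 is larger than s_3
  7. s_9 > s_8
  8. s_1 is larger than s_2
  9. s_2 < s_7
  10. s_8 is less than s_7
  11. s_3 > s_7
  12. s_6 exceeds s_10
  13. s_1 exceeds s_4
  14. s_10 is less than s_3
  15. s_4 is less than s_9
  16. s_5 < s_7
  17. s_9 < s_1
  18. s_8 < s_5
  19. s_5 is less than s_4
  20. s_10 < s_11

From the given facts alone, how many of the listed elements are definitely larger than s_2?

The elements the relations force above s_2 are s_7, s_9, s_1, s_3, s_11 — no chain reaches any other.
That is 5.

5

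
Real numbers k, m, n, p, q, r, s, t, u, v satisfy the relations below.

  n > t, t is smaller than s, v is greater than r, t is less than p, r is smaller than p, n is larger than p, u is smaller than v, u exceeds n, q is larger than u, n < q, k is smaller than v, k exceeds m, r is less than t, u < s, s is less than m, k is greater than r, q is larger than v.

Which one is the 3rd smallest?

p

Chaining the given pairs: r < t < p < n < u < s < m < k < v < q.
The 3rd smallest is p.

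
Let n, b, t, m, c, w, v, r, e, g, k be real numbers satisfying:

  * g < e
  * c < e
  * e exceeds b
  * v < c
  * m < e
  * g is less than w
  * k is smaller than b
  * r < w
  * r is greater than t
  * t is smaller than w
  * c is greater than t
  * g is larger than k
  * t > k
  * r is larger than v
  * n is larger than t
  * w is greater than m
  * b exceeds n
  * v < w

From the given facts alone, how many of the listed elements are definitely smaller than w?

6

Directly below w: v, t, m, g, r.
One step further: k (6 so far).
Nothing else is reachable below w; 6 in all.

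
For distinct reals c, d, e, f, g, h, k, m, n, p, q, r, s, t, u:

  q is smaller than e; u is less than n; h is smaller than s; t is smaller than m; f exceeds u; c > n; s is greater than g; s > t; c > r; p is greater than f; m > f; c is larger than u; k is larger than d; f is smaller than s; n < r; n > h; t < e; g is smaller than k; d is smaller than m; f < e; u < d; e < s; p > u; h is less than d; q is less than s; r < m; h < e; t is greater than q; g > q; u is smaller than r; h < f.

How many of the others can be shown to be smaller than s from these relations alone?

7

The elements the relations force below s are u, h, q, g, f, t, e — no chain reaches any other.
That is 7.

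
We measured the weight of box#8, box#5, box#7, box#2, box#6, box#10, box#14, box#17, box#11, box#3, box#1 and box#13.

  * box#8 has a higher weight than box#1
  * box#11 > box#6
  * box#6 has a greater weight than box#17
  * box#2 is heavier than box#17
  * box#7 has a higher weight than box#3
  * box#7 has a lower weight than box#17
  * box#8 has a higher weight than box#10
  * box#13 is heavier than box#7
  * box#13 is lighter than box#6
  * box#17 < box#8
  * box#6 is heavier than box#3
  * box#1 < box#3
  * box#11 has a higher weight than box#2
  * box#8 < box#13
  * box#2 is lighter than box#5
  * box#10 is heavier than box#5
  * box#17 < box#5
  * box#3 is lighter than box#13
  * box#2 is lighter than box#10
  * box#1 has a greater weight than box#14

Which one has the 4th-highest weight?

Chaining the given pairs: box#14 < box#1 < box#3 < box#7 < box#17 < box#2 < box#5 < box#10 < box#8 < box#13 < box#6 < box#11.
Counting 4 from the largest end gives box#8.

box#8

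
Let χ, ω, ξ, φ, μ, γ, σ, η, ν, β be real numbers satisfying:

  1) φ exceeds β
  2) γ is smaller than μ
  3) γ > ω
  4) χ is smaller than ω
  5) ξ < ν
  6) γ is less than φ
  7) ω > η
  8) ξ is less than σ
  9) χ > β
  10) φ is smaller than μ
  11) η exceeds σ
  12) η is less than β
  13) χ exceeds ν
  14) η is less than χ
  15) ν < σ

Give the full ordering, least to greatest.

Each adjacent pair is fixed by a given relation: ξ < ν; ν < σ; σ < η; η < β; β < χ; χ < ω; ω < γ; γ < φ; φ < μ. Chaining them end to end gives the full order.

ξ < ν < σ < η < β < χ < ω < γ < φ < μ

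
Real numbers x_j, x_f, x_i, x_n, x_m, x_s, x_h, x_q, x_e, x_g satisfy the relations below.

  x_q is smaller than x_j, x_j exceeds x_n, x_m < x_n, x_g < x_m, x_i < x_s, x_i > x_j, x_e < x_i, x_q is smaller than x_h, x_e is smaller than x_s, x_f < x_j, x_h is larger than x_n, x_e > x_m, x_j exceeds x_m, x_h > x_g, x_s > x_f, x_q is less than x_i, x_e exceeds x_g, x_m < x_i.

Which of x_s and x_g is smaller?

x_g < x_m and x_m < x_n give x_g < x_n.
With x_n < x_j: x_g < x_m < x_n < x_j.
Then x_j < x_i extends the chain to x_i.
Then x_i < x_s extends the chain to x_s.
So x_g < x_s; x_g is the smaller of the two.

x_g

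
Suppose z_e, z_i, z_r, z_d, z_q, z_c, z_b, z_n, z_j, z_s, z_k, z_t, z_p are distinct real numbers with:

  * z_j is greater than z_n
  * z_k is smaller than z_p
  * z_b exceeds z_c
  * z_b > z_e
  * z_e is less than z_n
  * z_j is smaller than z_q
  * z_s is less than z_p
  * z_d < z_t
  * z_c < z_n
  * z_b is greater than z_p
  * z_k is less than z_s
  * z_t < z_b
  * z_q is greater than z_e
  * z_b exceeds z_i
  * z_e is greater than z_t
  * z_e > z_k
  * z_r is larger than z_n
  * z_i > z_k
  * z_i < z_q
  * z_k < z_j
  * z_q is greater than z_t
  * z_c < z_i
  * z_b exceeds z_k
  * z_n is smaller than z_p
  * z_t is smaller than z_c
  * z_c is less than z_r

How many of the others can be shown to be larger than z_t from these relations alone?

The elements the relations force above z_t are z_e, z_c, z_n, z_j, z_p, z_i, z_q, z_b, z_r — no chain reaches any other.
That is 9.

9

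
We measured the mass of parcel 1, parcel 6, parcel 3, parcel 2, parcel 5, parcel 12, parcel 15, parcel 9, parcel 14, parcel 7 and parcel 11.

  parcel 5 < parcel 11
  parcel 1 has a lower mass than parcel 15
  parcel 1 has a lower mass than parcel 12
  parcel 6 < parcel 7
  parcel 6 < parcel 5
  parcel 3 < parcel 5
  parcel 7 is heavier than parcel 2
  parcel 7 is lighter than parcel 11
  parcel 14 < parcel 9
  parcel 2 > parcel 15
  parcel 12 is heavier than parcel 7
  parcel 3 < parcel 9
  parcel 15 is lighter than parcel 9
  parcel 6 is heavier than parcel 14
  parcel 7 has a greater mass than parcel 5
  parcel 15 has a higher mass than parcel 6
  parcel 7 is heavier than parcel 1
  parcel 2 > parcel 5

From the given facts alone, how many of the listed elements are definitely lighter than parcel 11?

From parcel 11 the given relations immediately reach parcel 5, parcel 7.
From those, parcel 1, parcel 3, parcel 6, parcel 2 — 6 in total.
From those, parcel 14, parcel 15 — 8 in total.
Nothing else is reachable below parcel 11; 8 in all.

8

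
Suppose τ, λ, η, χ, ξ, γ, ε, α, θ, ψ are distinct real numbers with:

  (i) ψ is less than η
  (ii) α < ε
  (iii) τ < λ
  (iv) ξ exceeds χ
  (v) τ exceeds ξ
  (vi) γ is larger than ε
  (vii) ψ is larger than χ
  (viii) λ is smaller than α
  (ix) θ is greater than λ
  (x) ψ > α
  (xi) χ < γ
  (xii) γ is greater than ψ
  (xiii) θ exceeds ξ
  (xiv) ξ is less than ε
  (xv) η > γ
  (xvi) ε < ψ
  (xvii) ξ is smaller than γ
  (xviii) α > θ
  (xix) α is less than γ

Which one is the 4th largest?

Piecing the relations together gives one ordering: χ < ξ < τ < λ < θ < α < ε < ψ < γ < η.
The 4th largest is ε.

ε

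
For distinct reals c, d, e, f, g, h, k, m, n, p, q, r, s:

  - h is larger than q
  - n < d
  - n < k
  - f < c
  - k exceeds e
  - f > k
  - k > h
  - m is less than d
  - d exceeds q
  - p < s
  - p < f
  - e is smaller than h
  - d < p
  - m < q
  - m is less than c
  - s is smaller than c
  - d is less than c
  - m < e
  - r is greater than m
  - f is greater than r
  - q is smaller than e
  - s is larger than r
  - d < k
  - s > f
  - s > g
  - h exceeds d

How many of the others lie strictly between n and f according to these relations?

4

Chaining upward from n reaches: d, h, p, k, s, c.
Chaining downward from f reaches: m, r, q, e, d, h, p, k.
Strictly between n and f are those in both lists: d, h, p, k — 4 elements.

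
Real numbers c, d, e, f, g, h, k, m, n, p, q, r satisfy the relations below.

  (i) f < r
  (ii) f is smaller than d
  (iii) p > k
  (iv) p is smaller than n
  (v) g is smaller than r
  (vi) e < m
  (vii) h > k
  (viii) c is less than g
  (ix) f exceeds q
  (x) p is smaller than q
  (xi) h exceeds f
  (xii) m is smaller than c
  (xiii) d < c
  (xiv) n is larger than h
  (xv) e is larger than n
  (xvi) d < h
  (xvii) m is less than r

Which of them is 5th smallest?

Chaining the given pairs: k < p < q < f < d < h < n < e < m < c < g < r.
Counting 5 from the smallest end gives d.

d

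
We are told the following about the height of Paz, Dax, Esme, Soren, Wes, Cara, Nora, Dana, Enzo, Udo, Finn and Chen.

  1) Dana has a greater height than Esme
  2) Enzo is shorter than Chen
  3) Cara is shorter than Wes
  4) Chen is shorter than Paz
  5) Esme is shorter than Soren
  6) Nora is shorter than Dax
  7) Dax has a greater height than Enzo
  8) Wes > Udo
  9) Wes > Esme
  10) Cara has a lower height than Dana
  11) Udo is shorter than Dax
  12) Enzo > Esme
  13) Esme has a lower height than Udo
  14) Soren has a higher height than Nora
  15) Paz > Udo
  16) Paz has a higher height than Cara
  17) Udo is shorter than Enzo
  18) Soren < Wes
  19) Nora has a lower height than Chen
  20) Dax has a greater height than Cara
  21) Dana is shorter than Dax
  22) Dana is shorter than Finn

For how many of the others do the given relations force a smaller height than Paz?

6

Directly below Paz: Cara, Udo, Chen.
One step further: Esme, Nora, Enzo (6 so far).
Nothing else is reachable below Paz; 6 in all.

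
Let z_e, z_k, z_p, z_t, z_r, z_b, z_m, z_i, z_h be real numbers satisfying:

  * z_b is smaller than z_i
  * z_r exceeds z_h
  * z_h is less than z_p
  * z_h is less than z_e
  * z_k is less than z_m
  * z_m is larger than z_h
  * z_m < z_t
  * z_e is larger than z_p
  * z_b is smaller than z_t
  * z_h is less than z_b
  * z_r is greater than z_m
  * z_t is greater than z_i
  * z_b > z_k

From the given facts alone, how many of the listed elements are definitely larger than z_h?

7

Directly above z_h: z_p, z_b, z_e, z_m, z_r.
One step further: z_i, z_t (7 so far).
Nothing else is reachable above z_h; 7 in all.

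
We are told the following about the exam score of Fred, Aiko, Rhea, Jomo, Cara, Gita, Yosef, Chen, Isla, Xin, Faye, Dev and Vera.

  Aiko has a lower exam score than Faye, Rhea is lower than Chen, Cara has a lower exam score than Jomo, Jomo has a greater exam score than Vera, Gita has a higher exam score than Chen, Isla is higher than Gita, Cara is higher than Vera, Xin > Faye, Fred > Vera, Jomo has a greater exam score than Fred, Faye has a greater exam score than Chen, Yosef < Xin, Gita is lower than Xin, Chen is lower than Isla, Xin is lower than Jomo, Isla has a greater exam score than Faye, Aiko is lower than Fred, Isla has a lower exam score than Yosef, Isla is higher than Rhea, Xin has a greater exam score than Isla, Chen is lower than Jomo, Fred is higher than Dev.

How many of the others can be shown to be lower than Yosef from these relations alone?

The elements the relations force below Yosef are Aiko, Rhea, Chen, Gita, Faye, Isla — no chain reaches any other.
That is 6.

6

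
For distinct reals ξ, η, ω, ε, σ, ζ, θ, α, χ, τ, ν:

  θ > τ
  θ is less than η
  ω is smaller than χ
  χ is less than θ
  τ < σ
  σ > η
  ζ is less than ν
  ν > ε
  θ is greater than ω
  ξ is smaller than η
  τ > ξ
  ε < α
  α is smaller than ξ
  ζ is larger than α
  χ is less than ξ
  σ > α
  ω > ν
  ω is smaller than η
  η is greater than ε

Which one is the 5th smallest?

ω

Piecing the relations together gives one ordering: ε < α < ζ < ν < ω < χ < ξ < τ < θ < η < σ.
The 5th smallest is ω.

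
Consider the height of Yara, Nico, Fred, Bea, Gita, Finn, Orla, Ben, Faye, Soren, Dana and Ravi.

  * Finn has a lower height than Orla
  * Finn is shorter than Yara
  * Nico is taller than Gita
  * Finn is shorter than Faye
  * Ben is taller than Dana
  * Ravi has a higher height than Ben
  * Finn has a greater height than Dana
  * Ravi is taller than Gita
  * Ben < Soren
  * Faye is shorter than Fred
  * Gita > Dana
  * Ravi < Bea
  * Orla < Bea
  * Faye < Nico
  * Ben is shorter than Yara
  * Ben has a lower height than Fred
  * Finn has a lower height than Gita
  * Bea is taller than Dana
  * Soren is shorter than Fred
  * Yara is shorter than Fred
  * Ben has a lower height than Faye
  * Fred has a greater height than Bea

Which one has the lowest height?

Dana

Finn is not least since Dana < Finn; Gita is not least since Dana < Gita; Ben is not least since Dana < Ben; Faye is not least since Ben < Faye; Ravi is not least since Gita < Ravi; Nico is not least since Faye < Nico; Orla is not least since Finn < Orla; Yara is not least since Finn < Yara; Bea is not least since Ravi < Bea; Soren is not least since Ben < Soren; Fred is not least since Bea < Fred.
Only Dana has nothing below it, so Dana is the lowest height.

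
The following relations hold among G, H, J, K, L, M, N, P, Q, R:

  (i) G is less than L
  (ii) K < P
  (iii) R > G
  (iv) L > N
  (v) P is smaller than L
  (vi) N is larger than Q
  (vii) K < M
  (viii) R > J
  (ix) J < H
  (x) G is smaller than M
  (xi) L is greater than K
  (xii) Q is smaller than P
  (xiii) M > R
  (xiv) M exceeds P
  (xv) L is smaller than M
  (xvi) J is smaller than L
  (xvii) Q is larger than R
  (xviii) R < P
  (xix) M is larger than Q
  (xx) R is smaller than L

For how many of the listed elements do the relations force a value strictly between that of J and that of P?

2

The relations place J below P. An element lies strictly between them when it is forced above J and also forced below P.
Above J: {H, R, Q, N, L, M}. Below P: {G, K, R, Q}.
Intersection: {R, Q} — 2.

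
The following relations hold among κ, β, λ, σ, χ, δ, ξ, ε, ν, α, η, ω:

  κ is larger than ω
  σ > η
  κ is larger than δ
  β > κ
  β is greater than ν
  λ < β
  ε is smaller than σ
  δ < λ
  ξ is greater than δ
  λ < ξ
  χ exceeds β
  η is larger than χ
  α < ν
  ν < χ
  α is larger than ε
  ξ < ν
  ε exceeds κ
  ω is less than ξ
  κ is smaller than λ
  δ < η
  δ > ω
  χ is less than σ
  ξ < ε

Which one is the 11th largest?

The consecutive relations fix a unique order: ω < δ < κ < λ < ξ < ε < α < ν < β < χ < η < σ.
Counting 11 from the largest end gives δ.

δ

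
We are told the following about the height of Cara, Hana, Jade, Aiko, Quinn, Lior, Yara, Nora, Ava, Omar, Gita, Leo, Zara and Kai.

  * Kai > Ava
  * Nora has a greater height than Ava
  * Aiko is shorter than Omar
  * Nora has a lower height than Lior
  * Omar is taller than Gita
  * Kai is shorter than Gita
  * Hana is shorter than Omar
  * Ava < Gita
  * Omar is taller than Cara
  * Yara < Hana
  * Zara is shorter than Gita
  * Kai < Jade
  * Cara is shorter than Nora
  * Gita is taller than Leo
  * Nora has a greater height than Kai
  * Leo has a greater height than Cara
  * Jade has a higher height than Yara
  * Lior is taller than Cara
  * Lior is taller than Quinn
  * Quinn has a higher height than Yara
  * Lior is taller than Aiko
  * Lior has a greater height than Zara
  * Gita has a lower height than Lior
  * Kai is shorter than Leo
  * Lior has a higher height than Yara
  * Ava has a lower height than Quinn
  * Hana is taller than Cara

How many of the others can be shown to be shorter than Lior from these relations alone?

10

The elements the relations force below Lior are Cara, Ava, Yara, Kai, Nora, Quinn, Leo, Aiko, Zara, Gita — no chain reaches any other.
That is 10.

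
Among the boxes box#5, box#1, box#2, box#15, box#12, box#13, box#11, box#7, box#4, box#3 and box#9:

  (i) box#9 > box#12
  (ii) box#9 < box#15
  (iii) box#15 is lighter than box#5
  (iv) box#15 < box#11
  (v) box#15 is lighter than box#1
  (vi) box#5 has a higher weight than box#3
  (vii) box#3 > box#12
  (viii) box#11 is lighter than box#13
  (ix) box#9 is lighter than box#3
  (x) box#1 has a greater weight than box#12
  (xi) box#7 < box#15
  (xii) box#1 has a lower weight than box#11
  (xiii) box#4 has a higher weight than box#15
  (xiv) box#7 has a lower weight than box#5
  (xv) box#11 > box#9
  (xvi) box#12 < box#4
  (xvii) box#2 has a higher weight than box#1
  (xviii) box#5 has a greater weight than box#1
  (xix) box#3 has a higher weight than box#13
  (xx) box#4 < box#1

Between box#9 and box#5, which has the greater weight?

box#5

box#9 < box#15 and box#15 < box#4 give box#9 < box#4.
Then box#4 < box#1 extends the chain to box#1.
Then box#1 < box#11 extends the chain to box#11.
Then box#11 < box#13 extends the chain to box#13.
Then box#13 < box#3 extends the chain to box#3.
With box#3 < box#5: box#9 < box#15 < box#4 < box#1 < box#11 < box#13 < box#3 < box#5.
So box#9 < box#5; box#5 is the heavier of the two.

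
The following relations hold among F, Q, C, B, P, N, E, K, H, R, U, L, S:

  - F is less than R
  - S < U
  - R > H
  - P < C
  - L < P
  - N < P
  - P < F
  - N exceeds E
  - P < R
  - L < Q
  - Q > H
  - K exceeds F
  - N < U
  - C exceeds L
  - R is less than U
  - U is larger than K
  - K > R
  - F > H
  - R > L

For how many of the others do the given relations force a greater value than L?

7

Directly above L: P, R, Q, C.
One step further: F, K, U (7 so far).
No other element is forced above L by the given relations, so the count is 7.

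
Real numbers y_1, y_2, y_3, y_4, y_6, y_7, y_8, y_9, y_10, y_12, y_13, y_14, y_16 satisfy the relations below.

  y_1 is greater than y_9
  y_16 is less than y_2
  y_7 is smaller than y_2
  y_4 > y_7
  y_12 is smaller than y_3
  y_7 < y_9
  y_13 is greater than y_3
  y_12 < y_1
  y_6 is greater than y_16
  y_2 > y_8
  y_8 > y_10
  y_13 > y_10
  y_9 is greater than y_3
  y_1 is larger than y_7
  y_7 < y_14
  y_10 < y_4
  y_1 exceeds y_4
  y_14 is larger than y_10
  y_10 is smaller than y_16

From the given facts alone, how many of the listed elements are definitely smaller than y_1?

From y_1 the given relations immediately reach y_7, y_12, y_9, y_4.
From those, y_10, y_3 — 6 in total.
Nothing else is reachable below y_1; 6 in all.

6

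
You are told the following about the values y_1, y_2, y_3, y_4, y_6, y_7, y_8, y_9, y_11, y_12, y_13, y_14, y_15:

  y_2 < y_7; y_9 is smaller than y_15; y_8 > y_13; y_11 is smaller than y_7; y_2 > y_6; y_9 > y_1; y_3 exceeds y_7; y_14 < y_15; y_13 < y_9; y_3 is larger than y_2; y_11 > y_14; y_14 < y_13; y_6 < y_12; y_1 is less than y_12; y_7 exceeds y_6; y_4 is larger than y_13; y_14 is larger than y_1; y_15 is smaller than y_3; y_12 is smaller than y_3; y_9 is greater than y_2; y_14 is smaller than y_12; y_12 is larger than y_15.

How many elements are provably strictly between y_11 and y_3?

1

Chaining upward from y_11 reaches: y_7.
Chaining downward from y_3 reaches: y_1, y_14, y_6, y_13, y_2, y_9, y_7, y_15, y_12.
Strictly between y_11 and y_3 are those in both lists: y_7 — 1 element.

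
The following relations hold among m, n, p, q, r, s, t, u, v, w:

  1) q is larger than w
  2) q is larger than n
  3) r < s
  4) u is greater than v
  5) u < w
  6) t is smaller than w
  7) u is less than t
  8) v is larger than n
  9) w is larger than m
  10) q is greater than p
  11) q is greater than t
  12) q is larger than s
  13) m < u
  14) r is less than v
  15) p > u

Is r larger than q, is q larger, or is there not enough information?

Link the given pairs in sequence: r < v; v < u; u < p; p < q.
Together: r < v < u < p < q.
So q is larger.

q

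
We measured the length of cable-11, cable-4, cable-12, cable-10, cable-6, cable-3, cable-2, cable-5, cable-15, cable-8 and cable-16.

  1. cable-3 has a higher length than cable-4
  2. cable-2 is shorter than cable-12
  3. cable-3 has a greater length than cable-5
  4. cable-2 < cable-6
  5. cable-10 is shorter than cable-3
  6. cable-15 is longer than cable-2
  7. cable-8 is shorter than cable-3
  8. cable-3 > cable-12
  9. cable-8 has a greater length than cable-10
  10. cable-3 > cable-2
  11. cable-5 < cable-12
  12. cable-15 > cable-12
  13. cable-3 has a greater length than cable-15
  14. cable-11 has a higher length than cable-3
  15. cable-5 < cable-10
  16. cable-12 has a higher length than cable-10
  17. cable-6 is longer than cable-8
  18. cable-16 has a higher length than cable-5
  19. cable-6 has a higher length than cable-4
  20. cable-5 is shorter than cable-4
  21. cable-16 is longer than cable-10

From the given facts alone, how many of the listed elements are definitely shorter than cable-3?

7

Directly below cable-3: cable-5, cable-4, cable-10, cable-8, cable-2, cable-12, cable-15.
No other element is forced below cable-3 by the given relations, so the count is 7.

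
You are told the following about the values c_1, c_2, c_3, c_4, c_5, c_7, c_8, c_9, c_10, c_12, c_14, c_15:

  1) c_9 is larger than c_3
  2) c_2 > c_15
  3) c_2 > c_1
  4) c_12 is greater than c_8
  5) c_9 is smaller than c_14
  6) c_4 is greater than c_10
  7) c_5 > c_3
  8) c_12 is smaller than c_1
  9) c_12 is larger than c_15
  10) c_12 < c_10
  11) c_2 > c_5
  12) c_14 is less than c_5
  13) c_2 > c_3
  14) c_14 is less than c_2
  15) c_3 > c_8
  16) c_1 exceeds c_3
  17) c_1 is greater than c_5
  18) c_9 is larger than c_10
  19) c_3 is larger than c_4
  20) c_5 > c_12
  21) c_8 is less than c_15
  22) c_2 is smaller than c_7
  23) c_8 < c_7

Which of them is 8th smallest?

c_14

Piecing the relations together gives one ordering: c_8 < c_15 < c_12 < c_10 < c_4 < c_3 < c_9 < c_14 < c_5 < c_1 < c_2 < c_7.
The 8th smallest is c_14.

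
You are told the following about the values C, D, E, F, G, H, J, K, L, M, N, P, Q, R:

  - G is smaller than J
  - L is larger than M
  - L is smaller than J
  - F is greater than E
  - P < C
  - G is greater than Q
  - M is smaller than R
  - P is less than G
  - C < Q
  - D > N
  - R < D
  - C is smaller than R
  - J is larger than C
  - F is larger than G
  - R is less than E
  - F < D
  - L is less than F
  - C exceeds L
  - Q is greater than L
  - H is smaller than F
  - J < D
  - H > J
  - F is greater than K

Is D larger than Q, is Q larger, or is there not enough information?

D

The relevant relations are Q < G; G < J; J < H; H < F; F < D.
Together: Q < G < J < H < F < D.
So D is larger.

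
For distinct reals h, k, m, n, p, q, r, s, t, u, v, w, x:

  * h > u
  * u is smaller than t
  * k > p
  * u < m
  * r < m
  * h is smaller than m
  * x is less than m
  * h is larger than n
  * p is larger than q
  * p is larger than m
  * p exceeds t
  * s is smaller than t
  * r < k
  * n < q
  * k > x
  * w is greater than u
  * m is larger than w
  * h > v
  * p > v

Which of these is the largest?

n is not greatest since n < h; u is not greatest since u < w; r is not greatest since r < m; v is not greatest since v < h; s is not greatest since s < t; x is not greatest since x < m; q is not greatest since q < p; h is not greatest since h < m; t is not greatest since t < p; w is not greatest since w < m; m is not greatest since m < p; p is not greatest since p < k.
Only k has nothing above it, so k is the largest.

k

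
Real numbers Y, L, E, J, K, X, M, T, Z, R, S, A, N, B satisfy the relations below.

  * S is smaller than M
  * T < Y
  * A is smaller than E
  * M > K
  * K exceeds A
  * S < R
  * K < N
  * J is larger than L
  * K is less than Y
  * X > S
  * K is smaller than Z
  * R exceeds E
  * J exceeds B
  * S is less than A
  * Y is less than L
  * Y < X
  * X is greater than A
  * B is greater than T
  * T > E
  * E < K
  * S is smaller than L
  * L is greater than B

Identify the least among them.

S

A is not least since S < A; E is not least since A < E; K is not least since A < K; T is not least since E < T; B is not least since T < B; N is not least since K < N; Y is not least since K < Y; L is not least since S < L; J is not least since L < J; R is not least since S < R; M is not least since S < M; X is not least since A < X; Z is not least since K < Z.
Only S has nothing below it, so S is the least.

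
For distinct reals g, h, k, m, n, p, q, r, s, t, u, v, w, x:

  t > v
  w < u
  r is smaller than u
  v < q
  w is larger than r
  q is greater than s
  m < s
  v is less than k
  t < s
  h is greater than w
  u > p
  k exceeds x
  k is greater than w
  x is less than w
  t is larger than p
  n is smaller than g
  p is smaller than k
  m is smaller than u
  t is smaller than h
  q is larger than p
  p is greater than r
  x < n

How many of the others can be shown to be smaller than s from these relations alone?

Directly below s: m, t.
One step further: v, p (4 so far).
One step further: r (5 so far).
No other element is forced below s by the given relations, so the count is 5.

5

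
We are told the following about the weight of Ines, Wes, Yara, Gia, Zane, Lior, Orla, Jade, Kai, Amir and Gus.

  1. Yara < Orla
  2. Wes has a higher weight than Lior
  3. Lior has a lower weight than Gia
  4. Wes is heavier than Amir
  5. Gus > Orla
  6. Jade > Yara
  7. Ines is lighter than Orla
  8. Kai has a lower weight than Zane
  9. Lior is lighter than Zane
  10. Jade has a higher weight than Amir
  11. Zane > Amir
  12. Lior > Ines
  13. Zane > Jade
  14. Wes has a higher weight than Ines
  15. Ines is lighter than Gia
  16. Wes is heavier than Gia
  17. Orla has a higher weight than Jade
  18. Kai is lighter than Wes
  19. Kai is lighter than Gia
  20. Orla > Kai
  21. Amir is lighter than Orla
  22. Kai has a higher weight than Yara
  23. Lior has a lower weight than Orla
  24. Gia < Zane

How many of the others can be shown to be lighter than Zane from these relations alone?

7

Directly below Zane: Lior, Kai, Amir, Gia, Jade.
One step further: Yara, Ines (7 so far).
Nothing else is reachable below Zane; 7 in all.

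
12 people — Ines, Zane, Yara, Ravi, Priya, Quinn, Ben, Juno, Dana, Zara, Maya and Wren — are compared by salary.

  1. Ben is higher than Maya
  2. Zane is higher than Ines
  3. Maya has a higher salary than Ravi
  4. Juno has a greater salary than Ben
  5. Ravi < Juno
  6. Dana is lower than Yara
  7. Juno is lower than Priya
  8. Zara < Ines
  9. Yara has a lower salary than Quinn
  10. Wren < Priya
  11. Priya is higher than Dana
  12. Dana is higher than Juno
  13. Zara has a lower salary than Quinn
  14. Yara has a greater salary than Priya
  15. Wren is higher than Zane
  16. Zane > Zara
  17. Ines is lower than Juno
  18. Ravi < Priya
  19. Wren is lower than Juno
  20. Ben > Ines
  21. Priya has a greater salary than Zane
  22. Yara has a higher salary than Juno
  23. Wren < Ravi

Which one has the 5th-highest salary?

The consecutive relations fix a unique order: Zara < Ines < Zane < Wren < Ravi < Maya < Ben < Juno < Dana < Priya < Yara < Quinn.
The 5th largest is Juno.

Juno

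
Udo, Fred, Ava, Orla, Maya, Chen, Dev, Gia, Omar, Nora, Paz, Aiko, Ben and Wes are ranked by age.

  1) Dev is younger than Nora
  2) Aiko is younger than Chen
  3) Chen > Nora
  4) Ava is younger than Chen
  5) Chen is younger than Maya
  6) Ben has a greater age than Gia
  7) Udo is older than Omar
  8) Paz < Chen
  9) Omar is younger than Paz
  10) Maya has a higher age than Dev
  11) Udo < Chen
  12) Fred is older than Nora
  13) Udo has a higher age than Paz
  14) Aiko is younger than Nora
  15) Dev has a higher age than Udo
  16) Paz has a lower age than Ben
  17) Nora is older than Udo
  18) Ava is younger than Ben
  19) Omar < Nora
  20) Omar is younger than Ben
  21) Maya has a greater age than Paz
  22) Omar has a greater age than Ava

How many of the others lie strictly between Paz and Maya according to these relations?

Chaining upward from Paz reaches: Ben, Udo, Dev, Nora, Chen, Fred.
Chaining downward from Maya reaches: Ava, Aiko, Omar, Udo, Dev, Nora, Chen.
Strictly between Paz and Maya are those in both lists: Udo, Dev, Nora, Chen — 4 elements.

4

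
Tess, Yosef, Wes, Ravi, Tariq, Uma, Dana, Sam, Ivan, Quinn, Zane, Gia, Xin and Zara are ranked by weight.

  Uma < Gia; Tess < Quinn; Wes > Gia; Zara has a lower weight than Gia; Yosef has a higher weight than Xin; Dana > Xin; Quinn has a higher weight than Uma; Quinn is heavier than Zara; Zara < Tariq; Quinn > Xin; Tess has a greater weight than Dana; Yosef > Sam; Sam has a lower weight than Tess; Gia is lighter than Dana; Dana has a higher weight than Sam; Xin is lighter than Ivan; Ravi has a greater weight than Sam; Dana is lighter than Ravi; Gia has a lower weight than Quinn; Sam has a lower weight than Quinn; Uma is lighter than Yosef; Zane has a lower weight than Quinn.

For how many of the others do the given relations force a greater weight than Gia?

From Gia the given relations immediately reach Wes, Dana, Quinn.
From those, Ravi, Tess — 5 in total.
Nothing else is reachable above Gia; 5 in all.

5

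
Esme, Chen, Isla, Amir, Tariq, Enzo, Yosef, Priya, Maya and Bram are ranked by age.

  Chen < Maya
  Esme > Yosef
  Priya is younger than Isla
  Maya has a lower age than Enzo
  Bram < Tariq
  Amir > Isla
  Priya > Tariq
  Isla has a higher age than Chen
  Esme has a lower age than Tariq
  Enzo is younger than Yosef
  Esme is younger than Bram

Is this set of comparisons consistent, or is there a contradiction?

consistent

Every relation is compatible with Chen < Maya < Enzo < Yosef < Esme < Bram < Tariq < Priya < Isla < Amir; the set is consistent.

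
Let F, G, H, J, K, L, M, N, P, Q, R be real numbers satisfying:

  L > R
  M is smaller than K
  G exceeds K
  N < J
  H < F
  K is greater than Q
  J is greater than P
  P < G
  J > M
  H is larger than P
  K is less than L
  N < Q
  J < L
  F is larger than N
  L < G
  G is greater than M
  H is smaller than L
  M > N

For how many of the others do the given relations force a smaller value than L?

8

From L the given relations immediately reach H, J, R, K.
From those, P, N, M, Q — 8 in total.
Nothing else is reachable below L; 8 in all.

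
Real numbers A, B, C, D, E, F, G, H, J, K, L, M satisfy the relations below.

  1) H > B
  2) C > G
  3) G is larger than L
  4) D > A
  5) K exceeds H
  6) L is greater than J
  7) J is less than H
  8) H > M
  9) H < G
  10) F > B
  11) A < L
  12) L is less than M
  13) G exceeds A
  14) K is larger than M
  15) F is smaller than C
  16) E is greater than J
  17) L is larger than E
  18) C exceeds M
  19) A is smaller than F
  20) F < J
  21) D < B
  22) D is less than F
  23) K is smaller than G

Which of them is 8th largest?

J

Piecing the relations together gives one ordering: A < D < B < F < J < E < L < M < H < K < G < C.
The 8th largest is J.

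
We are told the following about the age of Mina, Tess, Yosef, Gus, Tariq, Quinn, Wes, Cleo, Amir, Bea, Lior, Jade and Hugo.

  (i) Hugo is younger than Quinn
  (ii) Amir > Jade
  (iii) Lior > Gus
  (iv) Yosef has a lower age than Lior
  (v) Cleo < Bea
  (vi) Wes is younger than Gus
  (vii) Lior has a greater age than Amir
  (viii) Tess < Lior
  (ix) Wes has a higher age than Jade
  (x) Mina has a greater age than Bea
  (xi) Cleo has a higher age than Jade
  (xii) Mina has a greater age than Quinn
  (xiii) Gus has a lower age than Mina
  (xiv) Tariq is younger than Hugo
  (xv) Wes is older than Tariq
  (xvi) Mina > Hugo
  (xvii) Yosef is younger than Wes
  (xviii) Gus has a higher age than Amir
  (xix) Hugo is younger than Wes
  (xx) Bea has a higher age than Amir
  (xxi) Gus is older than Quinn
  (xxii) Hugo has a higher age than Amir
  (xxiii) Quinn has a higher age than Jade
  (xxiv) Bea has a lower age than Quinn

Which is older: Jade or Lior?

Jade < Amir and Amir < Hugo give Jade < Hugo.
Then Hugo < Quinn extends the chain to Quinn.
With Quinn < Gus: Jade < Amir < Hugo < Quinn < Gus.
With Gus < Lior: Jade < Amir < Hugo < Quinn < Gus < Lior.
So Jade < Lior; Lior is the older of the two.

Lior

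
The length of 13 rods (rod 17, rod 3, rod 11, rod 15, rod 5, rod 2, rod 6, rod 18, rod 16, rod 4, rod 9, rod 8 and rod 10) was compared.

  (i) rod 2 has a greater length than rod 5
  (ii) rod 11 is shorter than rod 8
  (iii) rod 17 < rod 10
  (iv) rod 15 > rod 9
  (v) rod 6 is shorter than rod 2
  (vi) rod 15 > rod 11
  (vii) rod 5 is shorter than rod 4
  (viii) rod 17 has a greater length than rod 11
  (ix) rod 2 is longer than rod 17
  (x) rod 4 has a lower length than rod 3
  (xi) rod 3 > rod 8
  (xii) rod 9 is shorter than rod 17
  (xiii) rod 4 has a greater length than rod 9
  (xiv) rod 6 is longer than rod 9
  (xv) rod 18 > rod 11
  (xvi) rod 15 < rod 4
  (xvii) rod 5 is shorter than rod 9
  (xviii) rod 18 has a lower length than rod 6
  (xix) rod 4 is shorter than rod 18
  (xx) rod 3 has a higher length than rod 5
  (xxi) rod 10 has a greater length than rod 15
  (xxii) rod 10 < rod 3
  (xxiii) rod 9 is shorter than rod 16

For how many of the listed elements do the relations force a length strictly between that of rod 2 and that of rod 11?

The relations place rod 11 below rod 2. An element lies strictly between them when it is forced above rod 11 and also forced below rod 2.
Above rod 11: {rod 8, rod 15, rod 4, rod 18, rod 17, rod 6, rod 10, rod 3}. Below rod 2: {rod 5, rod 9, rod 15, rod 4, rod 18, rod 17, rod 6}.
Intersection: {rod 15, rod 4, rod 18, rod 17, rod 6} — 5.

5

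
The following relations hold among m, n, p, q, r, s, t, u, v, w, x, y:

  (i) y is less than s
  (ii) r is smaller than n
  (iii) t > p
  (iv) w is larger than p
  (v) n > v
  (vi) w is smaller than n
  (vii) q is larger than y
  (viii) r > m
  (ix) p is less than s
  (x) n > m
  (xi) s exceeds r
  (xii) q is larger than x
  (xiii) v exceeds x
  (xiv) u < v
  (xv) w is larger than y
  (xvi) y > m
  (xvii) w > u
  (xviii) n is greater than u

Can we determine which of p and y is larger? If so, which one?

Following every chain through p: above p we get t, s, w, n.
y is not reached, and no chain runs the other way from y to p.
So the given relations leave the order of p and y undetermined.

undetermined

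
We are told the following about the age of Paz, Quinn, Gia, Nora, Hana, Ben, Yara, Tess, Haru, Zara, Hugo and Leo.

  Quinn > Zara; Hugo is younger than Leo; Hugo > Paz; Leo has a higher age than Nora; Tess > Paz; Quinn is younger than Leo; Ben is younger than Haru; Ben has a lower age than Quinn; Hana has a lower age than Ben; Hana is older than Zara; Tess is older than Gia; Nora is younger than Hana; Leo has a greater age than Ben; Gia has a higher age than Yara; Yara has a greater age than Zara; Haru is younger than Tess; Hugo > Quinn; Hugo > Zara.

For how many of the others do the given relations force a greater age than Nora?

The elements the relations force above Nora are Hana, Ben, Quinn, Hugo, Haru, Tess, Leo — no chain reaches any other.
That is 7.

7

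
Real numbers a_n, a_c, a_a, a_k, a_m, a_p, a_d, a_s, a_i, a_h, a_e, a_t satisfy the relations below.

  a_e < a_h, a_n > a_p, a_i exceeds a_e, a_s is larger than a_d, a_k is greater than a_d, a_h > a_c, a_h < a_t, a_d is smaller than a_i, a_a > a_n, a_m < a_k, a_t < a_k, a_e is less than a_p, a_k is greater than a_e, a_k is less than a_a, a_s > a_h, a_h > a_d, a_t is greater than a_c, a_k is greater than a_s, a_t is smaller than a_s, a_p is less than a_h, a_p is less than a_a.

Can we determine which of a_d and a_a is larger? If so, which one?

a_a

Link the given pairs in sequence: a_d < a_h; a_h < a_t; a_t < a_s; a_s < a_k; a_k < a_a.
Chaining these gives a_d < a_h < a_t < a_s < a_k < a_a.
So a_a is larger.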